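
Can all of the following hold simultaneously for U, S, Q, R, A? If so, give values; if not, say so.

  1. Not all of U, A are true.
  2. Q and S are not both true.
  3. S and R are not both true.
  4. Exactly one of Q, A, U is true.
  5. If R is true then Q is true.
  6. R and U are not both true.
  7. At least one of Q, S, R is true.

U: False, S: False, Q: True, R: False, A: False

  (1) {U, A}: 0/2 true — not all ✓
  (2) Q=T, S=F — not both ✓
  (3) S=F, R=F — not both ✓
  (4) {Q, A, U}: 1 true — exactly one ✓
  (5) R=F ⇒ Q: vacuous ✓
  (6) R=F, U=F — not both ✓
  (7) {Q, S, R}: 1 true — at least one ✓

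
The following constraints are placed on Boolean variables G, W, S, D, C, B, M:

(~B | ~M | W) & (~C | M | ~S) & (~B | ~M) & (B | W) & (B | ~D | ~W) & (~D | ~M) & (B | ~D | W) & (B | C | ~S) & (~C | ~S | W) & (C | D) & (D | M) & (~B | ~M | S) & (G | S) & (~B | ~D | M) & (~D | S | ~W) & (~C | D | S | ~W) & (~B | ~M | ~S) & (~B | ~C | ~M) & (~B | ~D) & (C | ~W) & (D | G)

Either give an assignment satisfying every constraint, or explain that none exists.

Set G = True.
Set W = True.
  then (C | ~W) forces C = True.
Try S = False:
  (~D | S | ~W) forces D = False.
  clause (~C | D | S | ~W) is falsified — backtrack.
So S = True.
  then (~C | M | ~S) forces M = True.
  then (~B | ~M) forces B = False.
  then (B | ~D | ~W) forces D = False.
All clauses satisfied.

G: True, W: True, S: True, D: False, C: True, B: False, M: True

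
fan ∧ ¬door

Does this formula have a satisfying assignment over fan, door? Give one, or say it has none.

fan = True; door = False

  ¬door = True
Both conjuncts True, so the formula holds.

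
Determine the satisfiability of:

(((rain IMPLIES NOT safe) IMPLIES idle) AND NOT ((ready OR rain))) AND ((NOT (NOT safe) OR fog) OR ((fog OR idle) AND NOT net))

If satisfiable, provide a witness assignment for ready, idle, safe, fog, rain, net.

ready=F; idle=T; safe=F; fog=F; rain=F; net=F

  ((rain IMPLIES NOT safe) IMPLIES idle) AND NOT ((ready OR rain)) = True
    (rain IMPLIES NOT safe) IMPLIES idle = True
      rain IMPLIES NOT safe = True
        NOT safe = True
    NOT ((ready OR rain)) = True
      ready OR rain = False
  (NOT (NOT safe) OR fog) OR ((fog OR idle) AND NOT net) = True
    NOT (NOT safe) OR fog = False
      NOT (NOT safe) = False
        NOT safe = True
    (fog OR idle) AND NOT net = True
      fog OR idle = True
      NOT net = True
Both conjuncts True, so the formula holds.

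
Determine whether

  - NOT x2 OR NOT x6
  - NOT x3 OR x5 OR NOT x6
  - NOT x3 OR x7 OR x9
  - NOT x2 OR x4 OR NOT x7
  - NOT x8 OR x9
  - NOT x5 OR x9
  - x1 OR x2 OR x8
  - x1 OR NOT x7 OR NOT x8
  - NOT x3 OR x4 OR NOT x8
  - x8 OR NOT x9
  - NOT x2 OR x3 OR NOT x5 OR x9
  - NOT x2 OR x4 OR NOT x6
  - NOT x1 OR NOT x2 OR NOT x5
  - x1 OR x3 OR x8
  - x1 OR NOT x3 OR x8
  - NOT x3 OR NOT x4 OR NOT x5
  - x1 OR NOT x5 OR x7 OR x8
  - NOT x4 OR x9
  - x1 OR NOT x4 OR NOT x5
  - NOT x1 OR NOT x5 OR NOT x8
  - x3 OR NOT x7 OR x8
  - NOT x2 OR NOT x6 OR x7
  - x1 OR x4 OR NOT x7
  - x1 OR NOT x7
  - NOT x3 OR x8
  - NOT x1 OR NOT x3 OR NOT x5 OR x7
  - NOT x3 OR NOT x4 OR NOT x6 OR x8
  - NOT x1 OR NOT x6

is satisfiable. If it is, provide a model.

Set x1 = True.
  then (NOT x1 OR NOT x6) forces x6 = False.
Set x2 = True.
  then (NOT x1 OR NOT x2 OR NOT x5) forces x5 = False.
Set x3 = False.
Set x4 = True.
  then (NOT x4 OR x9) forces x9 = True.
  then (x8 OR NOT x9) forces x8 = True.
Set x7 = False.
All clauses satisfied.

x1 = True, x2 = True, x3 = False, x4 = True, x5 = False, x6 = False, x7 = False, x8 = True, x9 = True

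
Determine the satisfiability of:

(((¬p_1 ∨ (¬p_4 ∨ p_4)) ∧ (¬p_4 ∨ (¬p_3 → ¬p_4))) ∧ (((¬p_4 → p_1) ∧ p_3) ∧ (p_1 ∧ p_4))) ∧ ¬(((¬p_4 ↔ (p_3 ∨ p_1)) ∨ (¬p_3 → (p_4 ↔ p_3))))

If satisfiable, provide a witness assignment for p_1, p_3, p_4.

No satisfying assignment exists.

Case p_3 = True: the conjunct ¬(((¬p_4 ↔ (p_3 ∨ p_1)) ∨ (¬p_3 → (p_4 ↔ p_3)))) becomes ¬((¬p_4 ∨ True)) = False.
Case p_3 = False: the conjunct p_3 is False.
Both cases fail — unsatisfiable.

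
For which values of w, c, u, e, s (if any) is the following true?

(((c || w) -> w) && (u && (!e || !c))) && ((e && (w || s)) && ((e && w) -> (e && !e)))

w = False, c = False, u = True, e = True, s = True

  ((c || w) -> w) && (u && (!e || !c)) = True
    (c || w) -> w = True
      c || w = False
    u && (!e || !c) = True
      !e || !c = True
        !e = False
        !c = True
  (e && (w || s)) && ((e && w) -> (e && !e)) = True
    e && (w || s) = True
      w || s = True
    (e && w) -> (e && !e) = True
      e && w = False
      e && !e = False
        !e = False
Both conjuncts True, so the formula holds.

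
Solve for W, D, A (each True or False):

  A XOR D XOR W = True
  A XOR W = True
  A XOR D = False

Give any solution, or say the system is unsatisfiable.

W: True, D: False, A: False

A XOR D XOR W = F XOR F XOR T = True ✓
A XOR W = F XOR T = True ✓
A XOR D = F XOR F = False ✓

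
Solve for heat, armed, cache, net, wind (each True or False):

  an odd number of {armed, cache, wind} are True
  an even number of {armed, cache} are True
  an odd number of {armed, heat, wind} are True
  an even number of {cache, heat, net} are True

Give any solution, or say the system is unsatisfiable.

heat: True, armed: True, cache: True, net: False, wind: True

{armed, cache, wind}: 3 true → odd ✓
{armed, cache}: 2 true → even ✓
{armed, heat, wind}: 3 true → odd ✓
{cache, heat, net}: 2 true → even ✓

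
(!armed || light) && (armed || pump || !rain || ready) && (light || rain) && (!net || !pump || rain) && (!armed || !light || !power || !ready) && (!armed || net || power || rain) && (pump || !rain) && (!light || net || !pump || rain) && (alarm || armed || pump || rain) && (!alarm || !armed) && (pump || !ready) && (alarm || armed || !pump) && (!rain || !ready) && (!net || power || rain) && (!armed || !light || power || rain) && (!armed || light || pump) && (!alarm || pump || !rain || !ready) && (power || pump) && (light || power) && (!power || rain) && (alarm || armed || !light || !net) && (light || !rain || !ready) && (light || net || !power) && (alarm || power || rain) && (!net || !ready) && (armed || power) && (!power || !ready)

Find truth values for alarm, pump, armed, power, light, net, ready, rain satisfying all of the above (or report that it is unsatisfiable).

Set alarm = False.
Set pump = True.
  then (alarm || armed || !pump) forces armed = True.
  then (!armed || light) forces light = True.
Set power = False.
  then (!armed || !light || power || rain) forces rain = True.
  then (!rain || !ready) forces ready = False.
Set net = False.
All clauses satisfied.

alarm=F; pump=T; armed=T; power=F; light=T; net=F; ready=F; rain=T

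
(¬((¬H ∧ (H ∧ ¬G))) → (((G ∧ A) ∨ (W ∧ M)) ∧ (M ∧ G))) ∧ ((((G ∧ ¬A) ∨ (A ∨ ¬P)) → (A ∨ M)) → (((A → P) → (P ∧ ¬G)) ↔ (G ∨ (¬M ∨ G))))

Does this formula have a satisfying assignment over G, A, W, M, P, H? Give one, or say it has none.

G: True; A: True; W: True; M: True; P: False; H: False

  ¬((¬H ∧ (H ∧ ¬G))) → (((G ∧ A) ∨ (W ∧ M)) ∧ (M ∧ G)) = True
    ¬((¬H ∧ (H ∧ ¬G))) = True
      ¬H ∧ (H ∧ ¬G) = False
        ¬H = True
        H ∧ ¬G = False
          ¬G = False
    ((G ∧ A) ∨ (W ∧ M)) ∧ (M ∧ G) = True
      (G ∧ A) ∨ (W ∧ M) = True
        G ∧ A = True
        W ∧ M = True
      M ∧ G = True
  (((G ∧ ¬A) ∨ (A ∨ ¬P)) → (A ∨ M)) → (((A → P) → (P ∧ ¬G)) ↔ (G ∨ (¬M ∨ G))) = True
    ((G ∧ ¬A) ∨ (A ∨ ¬P)) → (A ∨ M) = True
      (G ∧ ¬A) ∨ (A ∨ ¬P) = True
        G ∧ ¬A = False
          ¬A = False
        A ∨ ¬P = True
          ¬P = True
      A ∨ M = True
    ((A → P) → (P ∧ ¬G)) ↔ (G ∨ (¬M ∨ G)) = True
      (A → P) → (P ∧ ¬G) = True
        A → P = False
        P ∧ ¬G = False
          ¬G = False
      G ∨ (¬M ∨ G) = True
        ¬M ∨ G = True
          ¬M = False
Both conjuncts True, so the formula holds.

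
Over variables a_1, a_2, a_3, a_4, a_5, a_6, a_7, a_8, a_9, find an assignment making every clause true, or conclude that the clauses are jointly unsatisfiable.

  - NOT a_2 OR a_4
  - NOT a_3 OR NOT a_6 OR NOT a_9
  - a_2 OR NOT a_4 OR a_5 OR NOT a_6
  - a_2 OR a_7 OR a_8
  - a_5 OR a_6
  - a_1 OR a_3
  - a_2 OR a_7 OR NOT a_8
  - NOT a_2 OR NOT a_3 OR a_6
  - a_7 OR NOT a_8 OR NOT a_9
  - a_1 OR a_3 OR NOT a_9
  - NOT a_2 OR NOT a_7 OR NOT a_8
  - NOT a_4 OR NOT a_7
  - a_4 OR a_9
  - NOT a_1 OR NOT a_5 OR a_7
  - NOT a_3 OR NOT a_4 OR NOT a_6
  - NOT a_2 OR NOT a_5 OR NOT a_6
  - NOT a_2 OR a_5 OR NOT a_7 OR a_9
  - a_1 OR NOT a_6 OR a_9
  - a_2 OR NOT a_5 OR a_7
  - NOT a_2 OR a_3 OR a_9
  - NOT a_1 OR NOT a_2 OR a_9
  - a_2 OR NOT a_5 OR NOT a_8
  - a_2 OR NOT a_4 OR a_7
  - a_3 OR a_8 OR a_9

a_1=F, a_2=F, a_3=T, a_4=F, a_5=T, a_6=F, a_7=T, a_8=F, a_9=T

Set a_1 = False.
  then (a_1 OR a_3) forces a_3 = True.
Set a_2 = False.
Try a_4 = True:
  (NOT a_4 OR NOT a_7) forces a_7 = False.
  clause (a_2 OR NOT a_4 OR a_7) is falsified — backtrack.
So a_4 = False.
  then (a_4 OR a_9) forces a_9 = True.
  then (NOT a_3 OR NOT a_6 OR NOT a_9) forces a_6 = False.
  then (a_5 OR a_6) forces a_5 = True.
  then (a_2 OR NOT a_5 OR a_7) forces a_7 = True.
  then (a_2 OR NOT a_5 OR NOT a_8) forces a_8 = False.
All clauses satisfied.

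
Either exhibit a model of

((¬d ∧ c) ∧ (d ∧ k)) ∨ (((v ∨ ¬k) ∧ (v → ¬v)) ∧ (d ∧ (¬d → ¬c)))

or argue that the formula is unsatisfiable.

v = False, k = False, d = True, c = False

  ((¬d ∧ c) ∧ (d ∧ k)) ∨ (((v ∨ ¬k) ∧ (v → ¬v)) ∧ (d ∧ (¬d → ¬c))) = True
    (¬d ∧ c) ∧ (d ∧ k) = False
      ¬d ∧ c = False
        ¬d = False
      d ∧ k = False
    ((v ∨ ¬k) ∧ (v → ¬v)) ∧ (d ∧ (¬d → ¬c)) = True
      (v ∨ ¬k) ∧ (v → ¬v) = True
        v ∨ ¬k = True
          ¬k = True
        v → ¬v = True
          ¬v = True
      d ∧ (¬d → ¬c) = True
        ¬d → ¬c = True
          ¬d = False
          ¬c = True
The formula evaluates to True.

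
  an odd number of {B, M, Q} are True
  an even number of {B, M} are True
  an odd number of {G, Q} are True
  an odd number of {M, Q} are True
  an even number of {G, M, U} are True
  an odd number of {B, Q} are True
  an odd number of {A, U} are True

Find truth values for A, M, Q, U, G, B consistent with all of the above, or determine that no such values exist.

A = True, M = False, Q = True, U = False, G = False, B = False

{B, M, Q}: 1 true → odd ✓
{B, M}: 0 true → even ✓
{G, Q}: 1 true → odd ✓
{M, Q}: 1 true → odd ✓
{G, M, U}: 0 true → even ✓
{B, Q}: 1 true → odd ✓
{A, U}: 1 true → odd ✓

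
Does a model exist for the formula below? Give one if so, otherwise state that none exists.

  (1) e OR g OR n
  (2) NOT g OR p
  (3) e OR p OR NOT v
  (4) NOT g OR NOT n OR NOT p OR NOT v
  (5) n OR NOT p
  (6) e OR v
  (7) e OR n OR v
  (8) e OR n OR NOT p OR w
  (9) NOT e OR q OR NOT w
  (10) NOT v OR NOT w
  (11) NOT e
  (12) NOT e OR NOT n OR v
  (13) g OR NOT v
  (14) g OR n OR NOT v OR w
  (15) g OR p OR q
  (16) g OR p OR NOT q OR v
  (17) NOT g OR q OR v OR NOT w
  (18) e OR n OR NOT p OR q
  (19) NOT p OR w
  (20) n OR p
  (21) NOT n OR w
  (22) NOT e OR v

Case v = True:
  (NOT v OR NOT w) forces w = False.
  (NOT e) forces e = False.
  (e OR p OR NOT v) forces p = True.
  Clause (NOT p OR w) is falsified — contradiction.
Case v = False:
  (e OR v) forces e = True.
  Clause (NOT e) is falsified — contradiction.
Both cases fail, so the formula is unsatisfiable.

UNSATISFIABLE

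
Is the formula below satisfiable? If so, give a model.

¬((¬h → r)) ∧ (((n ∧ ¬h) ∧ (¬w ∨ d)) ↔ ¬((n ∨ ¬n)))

d = False; r = False; h = False; w = True; n = False

  ¬((¬h → r)) = True
    ¬h → r = False
      ¬h = True
  ((n ∧ ¬h) ∧ (¬w ∨ d)) ↔ ¬((n ∨ ¬n)) = True
    (n ∧ ¬h) ∧ (¬w ∨ d) = False
      n ∧ ¬h = False
        ¬h = True
      ¬w ∨ d = False
        ¬w = False
    ¬((n ∨ ¬n)) = False
      n ∨ ¬n = True
        ¬n = True
Both conjuncts True, so the formula holds.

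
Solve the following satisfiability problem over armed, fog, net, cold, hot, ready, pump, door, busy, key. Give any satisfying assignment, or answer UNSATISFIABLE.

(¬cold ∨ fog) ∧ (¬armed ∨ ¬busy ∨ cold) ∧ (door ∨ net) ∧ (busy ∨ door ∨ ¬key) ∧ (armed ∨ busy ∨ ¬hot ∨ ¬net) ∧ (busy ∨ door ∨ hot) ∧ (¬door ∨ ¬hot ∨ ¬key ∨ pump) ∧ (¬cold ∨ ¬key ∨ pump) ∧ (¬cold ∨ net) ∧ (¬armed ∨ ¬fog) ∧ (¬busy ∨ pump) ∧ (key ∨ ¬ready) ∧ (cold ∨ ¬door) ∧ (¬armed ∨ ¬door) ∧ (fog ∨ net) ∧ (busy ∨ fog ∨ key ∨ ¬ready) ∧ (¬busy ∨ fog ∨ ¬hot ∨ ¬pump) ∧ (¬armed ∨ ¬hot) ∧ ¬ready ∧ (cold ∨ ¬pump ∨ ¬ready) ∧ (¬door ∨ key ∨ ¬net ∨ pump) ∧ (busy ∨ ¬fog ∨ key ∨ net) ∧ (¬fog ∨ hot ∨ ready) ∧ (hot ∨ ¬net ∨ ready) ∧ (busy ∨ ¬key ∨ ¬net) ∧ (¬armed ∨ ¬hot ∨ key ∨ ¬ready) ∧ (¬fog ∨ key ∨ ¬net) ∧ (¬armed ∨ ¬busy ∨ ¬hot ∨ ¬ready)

armed=F, fog=T, net=T, cold=T, hot=T, ready=F, pump=T, door=T, busy=T, key=T

Unit clause (¬ready) forces ready = False.
Set armed = False.
Set fog = True.
  then (¬fog ∨ hot ∨ ready) forces hot = True.
Try net = False:
  (door ∨ net) forces door = True.
  (¬cold ∨ net) forces cold = False.
  clause (cold ∨ ¬door) is falsified — backtrack.
So net = True.
  then (armed ∨ busy ∨ ¬hot ∨ ¬net) forces busy = True.
  then (¬busy ∨ pump) forces pump = True.
  then (¬fog ∨ key ∨ ¬net) forces key = True.
Set cold = True.
Set door = True.
All clauses satisfied.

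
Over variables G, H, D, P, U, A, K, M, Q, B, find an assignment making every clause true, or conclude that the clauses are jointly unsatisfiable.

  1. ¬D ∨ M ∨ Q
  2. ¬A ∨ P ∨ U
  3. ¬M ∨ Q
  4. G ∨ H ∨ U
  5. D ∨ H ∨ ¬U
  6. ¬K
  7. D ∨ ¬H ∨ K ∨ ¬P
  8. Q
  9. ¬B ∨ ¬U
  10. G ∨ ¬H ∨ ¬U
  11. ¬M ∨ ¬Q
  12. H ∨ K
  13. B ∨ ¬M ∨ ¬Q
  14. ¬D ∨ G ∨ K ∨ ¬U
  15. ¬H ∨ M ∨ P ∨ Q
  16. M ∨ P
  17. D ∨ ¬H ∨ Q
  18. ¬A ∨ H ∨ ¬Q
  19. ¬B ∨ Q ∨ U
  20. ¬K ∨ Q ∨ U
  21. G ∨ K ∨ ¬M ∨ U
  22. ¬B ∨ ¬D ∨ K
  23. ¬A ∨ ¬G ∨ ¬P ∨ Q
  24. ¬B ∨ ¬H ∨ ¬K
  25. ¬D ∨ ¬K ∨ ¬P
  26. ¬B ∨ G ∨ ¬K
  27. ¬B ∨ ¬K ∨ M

Unit clause (¬K) forces K = False.
Unit clause (Q) forces Q = True.
In (¬M ∨ ¬Q) only ¬M is left, so M = False.
In (H ∨ K) only H is left, so H = True.
In (M ∨ P) only P is left, so P = True.
In (D ∨ ¬H ∨ K ∨ ¬P) only D is left, so D = True.
In (¬B ∨ ¬D ∨ K) only ¬B is left, so B = False.
Set G = False.
  then (G ∨ ¬H ∨ ¬U) forces U = False.
Set A = False.
All clauses satisfied.

G = False; H = True; D = True; P = True; U = False; A = False; K = False; M = False; Q = True; B = False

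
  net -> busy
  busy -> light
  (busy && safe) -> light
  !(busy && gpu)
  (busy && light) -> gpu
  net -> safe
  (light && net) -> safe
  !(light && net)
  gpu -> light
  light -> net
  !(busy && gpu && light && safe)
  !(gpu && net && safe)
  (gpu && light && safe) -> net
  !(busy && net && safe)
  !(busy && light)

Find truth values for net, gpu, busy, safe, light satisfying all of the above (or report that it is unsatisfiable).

net: False, gpu: False, busy: False, safe: True, light: False

Try net = True:
  (!net || safe) forces safe = True.
  (!busy || !net || !safe) forces busy = False.
  clause (busy || !net) is falsified — backtrack.
So net = False.
  then (!light || net) forces light = False.
  then (!busy || light) forces busy = False.
  then (!gpu || light) forces gpu = False.
Set safe = True.
All clauses satisfied.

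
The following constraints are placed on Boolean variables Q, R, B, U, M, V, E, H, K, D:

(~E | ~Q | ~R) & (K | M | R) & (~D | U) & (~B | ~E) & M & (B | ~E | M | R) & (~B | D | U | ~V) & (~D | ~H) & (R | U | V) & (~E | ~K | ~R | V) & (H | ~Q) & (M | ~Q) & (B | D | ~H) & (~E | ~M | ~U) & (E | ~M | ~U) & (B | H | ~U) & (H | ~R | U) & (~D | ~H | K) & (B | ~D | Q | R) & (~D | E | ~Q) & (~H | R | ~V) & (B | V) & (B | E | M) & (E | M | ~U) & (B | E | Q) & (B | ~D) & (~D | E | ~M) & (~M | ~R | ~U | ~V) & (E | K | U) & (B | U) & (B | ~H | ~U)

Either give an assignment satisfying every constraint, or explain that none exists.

Unit clause (M) forces M = True.
Set Q = False.
Set R = True.
Try B = False:
  (B | V) forces V = True.
  (B | E | Q) forces E = True.
  (~E | ~M | ~U) forces U = False.
  clause (B | U) is falsified — backtrack.
So B = True.
  then (~B | ~E) forces E = False.
  then (E | ~M | ~U) forces U = False.
  then (H | ~R | U) forces H = True.
  then (~D | E | ~M) forces D = False.
  then (E | K | U) forces K = True.
  then (~B | D | U | ~V) forces V = False.
All clauses satisfied.

Q = False, R = True, B = True, U = False, M = True, V = False, E = False, H = True, K = True, D = False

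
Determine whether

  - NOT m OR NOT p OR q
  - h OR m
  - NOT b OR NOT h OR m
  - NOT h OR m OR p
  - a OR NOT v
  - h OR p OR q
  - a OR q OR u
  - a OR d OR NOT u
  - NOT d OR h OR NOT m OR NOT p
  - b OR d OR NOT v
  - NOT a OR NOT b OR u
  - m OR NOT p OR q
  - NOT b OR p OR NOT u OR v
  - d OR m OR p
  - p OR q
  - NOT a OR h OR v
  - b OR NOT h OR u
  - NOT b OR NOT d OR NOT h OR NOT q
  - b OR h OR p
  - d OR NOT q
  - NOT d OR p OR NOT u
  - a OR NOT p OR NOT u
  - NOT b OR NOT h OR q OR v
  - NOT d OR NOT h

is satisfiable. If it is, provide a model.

a=F, b=T, p=F, u=F, q=T, h=F, d=T, v=F, m=T

Set a = False.
  then (a OR NOT v) forces v = False.
Set b = True.
Set p = False.
  then (NOT b OR p OR NOT u OR v) forces u = False.
  then (p OR q) forces q = True.
  then (d OR NOT q) forces d = True.
  then (NOT d OR NOT h) forces h = False.
  then (h OR m) forces m = True.
All clauses satisfied.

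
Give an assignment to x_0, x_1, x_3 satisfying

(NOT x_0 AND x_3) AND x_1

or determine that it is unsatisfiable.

x_0 = False, x_1 = True, x_3 = True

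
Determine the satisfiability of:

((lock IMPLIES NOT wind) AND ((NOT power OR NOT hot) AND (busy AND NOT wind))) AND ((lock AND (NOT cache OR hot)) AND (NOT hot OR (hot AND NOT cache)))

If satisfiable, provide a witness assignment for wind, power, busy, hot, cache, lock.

wind = False; power = False; busy = True; hot = True; cache = False; lock = True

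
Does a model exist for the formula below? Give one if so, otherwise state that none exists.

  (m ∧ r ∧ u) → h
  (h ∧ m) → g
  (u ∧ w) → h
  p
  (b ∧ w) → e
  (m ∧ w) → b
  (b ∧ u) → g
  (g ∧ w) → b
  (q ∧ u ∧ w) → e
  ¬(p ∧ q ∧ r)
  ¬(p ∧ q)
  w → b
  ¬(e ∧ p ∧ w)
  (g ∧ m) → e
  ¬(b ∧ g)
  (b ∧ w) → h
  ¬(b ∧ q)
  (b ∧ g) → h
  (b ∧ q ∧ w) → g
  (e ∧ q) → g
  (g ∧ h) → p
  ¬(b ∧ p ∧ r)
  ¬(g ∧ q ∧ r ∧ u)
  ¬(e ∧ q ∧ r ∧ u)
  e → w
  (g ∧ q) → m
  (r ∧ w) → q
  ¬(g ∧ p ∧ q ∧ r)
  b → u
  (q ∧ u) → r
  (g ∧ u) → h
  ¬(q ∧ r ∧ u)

g=F, m=F, w=F, h=T, e=F, p=T, q=F, r=F, u=T, b=F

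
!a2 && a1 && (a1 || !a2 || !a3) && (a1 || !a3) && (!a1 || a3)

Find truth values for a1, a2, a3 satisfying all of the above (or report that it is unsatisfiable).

a1 = True, a2 = False, a3 = True

Unit clause (!a2) forces a2 = False.
Unit clause (a1) forces a1 = True.
In (!a1 || a3) only a3 is left, so a3 = True.
Check each clause:
  (!a2): !a2 holds.
  (a1): a1 holds.
  (a1 || !a2 || !a3): a1 holds.
  (a1 || !a3): a1 holds.
  (!a1 || a3): a3 holds.
All clauses satisfied.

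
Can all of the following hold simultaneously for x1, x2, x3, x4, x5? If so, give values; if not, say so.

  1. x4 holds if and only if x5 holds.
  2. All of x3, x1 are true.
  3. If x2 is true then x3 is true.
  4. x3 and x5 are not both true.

x1=T, x2=F, x3=T, x4=F, x5=F

  (1) x4=F, x5=F — same ✓
  (2) {x3, x1}: all 2 true ✓
  (3) x2=F ⇒ x3: vacuous ✓
  (4) x3=T, x5=F — not both ✓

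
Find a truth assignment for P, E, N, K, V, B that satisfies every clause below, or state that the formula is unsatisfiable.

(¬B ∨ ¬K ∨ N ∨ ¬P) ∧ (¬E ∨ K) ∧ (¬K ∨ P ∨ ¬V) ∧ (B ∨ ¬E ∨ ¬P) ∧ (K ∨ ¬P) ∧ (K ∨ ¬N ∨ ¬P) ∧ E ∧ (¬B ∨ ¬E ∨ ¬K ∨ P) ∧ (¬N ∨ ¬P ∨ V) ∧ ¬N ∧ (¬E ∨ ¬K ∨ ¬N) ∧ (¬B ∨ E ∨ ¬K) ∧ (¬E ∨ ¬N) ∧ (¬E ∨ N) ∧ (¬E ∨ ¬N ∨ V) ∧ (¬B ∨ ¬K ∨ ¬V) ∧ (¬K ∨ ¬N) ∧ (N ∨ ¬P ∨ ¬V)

Unsatisfiable

Case N = True:
  Clause (¬N) is falsified — contradiction.
Case N = False:
  (E) forces E = True.
  Clause (¬E ∨ N) is falsified — contradiction.
Both cases fail, so the formula is unsatisfiable.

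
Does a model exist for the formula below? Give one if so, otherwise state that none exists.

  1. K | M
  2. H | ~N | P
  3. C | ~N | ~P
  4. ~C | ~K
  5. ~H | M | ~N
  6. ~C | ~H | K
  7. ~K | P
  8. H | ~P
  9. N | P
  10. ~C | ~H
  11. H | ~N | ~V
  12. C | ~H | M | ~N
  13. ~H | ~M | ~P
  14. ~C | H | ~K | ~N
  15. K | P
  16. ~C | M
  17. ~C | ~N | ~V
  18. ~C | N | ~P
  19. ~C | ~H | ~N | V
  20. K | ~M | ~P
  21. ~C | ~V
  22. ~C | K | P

H = True, P = True, N = False, M = False, K = True, V = True, C = False

Set H = True.
  then (~C | ~H) forces C = False.
Try P = False:
  (~K | P) forces K = False.
  clause (K | P) is falsified — backtrack.
So P = True.
  then (C | ~N | ~P) forces N = False.
  then (~H | ~M | ~P) forces M = False.
  then (K | M) forces K = True.
Set V = True.
All clauses satisfied.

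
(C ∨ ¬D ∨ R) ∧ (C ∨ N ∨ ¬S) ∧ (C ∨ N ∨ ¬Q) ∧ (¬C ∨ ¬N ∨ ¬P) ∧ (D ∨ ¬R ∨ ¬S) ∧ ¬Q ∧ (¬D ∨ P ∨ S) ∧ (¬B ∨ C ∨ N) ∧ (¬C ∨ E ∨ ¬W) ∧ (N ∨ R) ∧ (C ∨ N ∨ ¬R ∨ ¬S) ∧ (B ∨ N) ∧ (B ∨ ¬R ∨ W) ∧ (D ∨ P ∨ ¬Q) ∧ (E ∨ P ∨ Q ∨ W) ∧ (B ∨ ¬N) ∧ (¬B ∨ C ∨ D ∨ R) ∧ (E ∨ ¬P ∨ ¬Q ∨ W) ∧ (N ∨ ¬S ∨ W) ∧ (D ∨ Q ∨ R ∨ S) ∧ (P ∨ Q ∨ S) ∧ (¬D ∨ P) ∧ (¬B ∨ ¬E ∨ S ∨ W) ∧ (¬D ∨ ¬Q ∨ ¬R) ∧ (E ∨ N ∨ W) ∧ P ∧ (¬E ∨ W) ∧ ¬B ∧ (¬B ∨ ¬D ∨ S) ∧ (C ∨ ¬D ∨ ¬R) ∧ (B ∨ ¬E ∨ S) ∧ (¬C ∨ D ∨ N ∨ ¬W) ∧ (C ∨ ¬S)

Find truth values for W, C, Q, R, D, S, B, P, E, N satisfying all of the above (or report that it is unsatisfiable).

The formula is unsatisfiable.

Case B = True:
  Clause (¬B) is falsified — contradiction.
Case B = False:
  (¬Q) forces Q = False.
  (B ∨ N) forces N = True.
  Clause (B ∨ ¬N) is falsified — contradiction.
Both cases fail, so the formula is unsatisfiable.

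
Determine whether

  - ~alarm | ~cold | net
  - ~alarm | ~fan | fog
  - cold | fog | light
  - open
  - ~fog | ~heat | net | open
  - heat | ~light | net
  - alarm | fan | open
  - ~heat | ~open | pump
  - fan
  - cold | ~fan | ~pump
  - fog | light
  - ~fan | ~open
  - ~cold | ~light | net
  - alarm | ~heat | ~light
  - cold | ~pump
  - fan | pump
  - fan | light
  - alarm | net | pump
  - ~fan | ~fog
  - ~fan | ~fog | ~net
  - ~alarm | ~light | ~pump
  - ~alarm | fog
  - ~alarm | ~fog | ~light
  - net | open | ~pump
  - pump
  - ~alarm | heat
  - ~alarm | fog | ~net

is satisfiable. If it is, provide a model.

Unsatisfiable — no assignment works.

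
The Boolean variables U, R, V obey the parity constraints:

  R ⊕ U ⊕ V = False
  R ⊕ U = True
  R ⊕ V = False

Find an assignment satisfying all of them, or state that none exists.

U = False, R = True, V = True

R ⊕ U ⊕ V = T ⊕ F ⊕ T = False ✓
R ⊕ U = T ⊕ F = True ✓
R ⊕ V = T ⊕ T = False ✓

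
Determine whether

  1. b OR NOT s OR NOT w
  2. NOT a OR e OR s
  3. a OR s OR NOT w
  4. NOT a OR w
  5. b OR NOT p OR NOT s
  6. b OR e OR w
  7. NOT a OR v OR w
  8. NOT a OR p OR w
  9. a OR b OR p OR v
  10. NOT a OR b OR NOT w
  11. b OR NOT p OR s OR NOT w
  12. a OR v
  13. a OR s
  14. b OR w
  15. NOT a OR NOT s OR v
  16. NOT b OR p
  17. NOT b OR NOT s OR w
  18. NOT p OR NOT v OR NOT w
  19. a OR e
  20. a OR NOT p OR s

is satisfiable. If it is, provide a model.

w=T, p=T, v=F, s=F, b=T, e=T, a=T

Try w = False:
  (NOT a OR w) forces a = False.
  (a OR v) forces v = True.
  (a OR s) forces s = True.
  (b OR w) forces b = True.
  clause (NOT b OR NOT s OR w) is falsified — backtrack.
So w = True.
Try p = False:
  (NOT b OR p) forces b = False.
  (b OR NOT s OR NOT w) forces s = False.
  (a OR s OR NOT w) forces a = True.
  clause (NOT a OR b OR NOT w) is falsified — backtrack.
So p = True.
  then (NOT p OR NOT v OR NOT w) forces v = False.
  then (a OR v) forces a = True.
  then (NOT a OR NOT s OR v) forces s = False.
  then (NOT a OR e OR s) forces e = True.
  then (NOT a OR b OR NOT w) forces b = True.
All clauses satisfied.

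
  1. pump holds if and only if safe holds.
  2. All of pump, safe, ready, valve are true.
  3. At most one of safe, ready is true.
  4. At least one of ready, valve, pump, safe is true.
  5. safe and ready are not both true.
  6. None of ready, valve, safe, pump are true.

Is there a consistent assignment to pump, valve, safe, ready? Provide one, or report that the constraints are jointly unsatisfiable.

Unsatisfiable — no assignment works.

Case pump = True:
  Constraint (6) is violated (pump=T) — contradiction.
Case pump = False:
  Constraint (2) is violated (pump=F) — contradiction.
Both cases fail — unsatisfiable.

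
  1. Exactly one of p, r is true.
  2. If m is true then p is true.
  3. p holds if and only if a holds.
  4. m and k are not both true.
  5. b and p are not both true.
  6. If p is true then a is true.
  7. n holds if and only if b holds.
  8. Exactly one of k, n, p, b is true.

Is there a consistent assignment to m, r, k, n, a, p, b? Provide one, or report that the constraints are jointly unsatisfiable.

m=F, r=T, k=T, n=F, a=F, p=F, b=F

  (1) {p, r}: 1 true — exactly one ✓
  (2) m=F ⇒ p: vacuous ✓
  (3) p=F, a=F — same ✓
  (4) m=F, k=T — not both ✓
  (5) b=F, p=F — not both ✓
  (6) p=F ⇒ a: vacuous ✓
  (7) n=F, b=F — same ✓
  (8) {k, n, p, b}: 1 true — exactly one ✓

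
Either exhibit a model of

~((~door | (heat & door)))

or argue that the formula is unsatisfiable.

door = True; heat = False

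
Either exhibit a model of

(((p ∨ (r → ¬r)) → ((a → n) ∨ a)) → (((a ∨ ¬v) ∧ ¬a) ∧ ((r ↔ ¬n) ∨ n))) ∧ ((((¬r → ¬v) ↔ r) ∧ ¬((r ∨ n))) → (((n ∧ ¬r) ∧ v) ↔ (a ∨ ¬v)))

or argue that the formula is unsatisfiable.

v: False, p: False, n: False, a: False, r: True

  ((p ∨ (r → ¬r)) → ((a → n) ∨ a)) → (((a ∨ ¬v) ∧ ¬a) ∧ ((r ↔ ¬n) ∨ n)) = True
    (p ∨ (r → ¬r)) → ((a → n) ∨ a) = True
      p ∨ (r → ¬r) = False
        r → ¬r = False
          ¬r = False
      (a → n) ∨ a = True
        a → n = True
    ((a ∨ ¬v) ∧ ¬a) ∧ ((r ↔ ¬n) ∨ n) = True
      (a ∨ ¬v) ∧ ¬a = True
        a ∨ ¬v = True
          ¬v = True
        ¬a = True
      (r ↔ ¬n) ∨ n = True
        r ↔ ¬n = True
          ¬n = True
  (((¬r → ¬v) ↔ r) ∧ ¬((r ∨ n))) → (((n ∧ ¬r) ∧ v) ↔ (a ∨ ¬v)) = True
    ((¬r → ¬v) ↔ r) ∧ ¬((r ∨ n)) = False
      (¬r → ¬v) ↔ r = True
        ¬r → ¬v = True
          ¬r = False
          ¬v = True
      ¬((r ∨ n)) = False
        r ∨ n = True
    ((n ∧ ¬r) ∧ v) ↔ (a ∨ ¬v) = False
      (n ∧ ¬r) ∧ v = False
        n ∧ ¬r = False
          ¬r = False
      a ∨ ¬v = True
        ¬v = True
Both conjuncts True, so the formula holds.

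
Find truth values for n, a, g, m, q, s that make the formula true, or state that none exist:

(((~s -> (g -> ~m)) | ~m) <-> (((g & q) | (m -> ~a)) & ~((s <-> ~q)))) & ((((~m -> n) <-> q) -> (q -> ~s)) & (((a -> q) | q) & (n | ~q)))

n = True; a = True; g = True; m = True; q = True; s = False

  ((~s -> (g -> ~m)) | ~m) <-> (((g & q) | (m -> ~a)) & ~((s <-> ~q))) = True
    (~s -> (g -> ~m)) | ~m = False
      ~s -> (g -> ~m) = False
        ~s = True
        g -> ~m = False
          ~m = False
      ~m = False
    ((g & q) | (m -> ~a)) & ~((s <-> ~q)) = False
      (g & q) | (m -> ~a) = True
        g & q = True
        m -> ~a = False
          ~a = False
      ~((s <-> ~q)) = False
        s <-> ~q = True
          ~q = False
  (((~m -> n) <-> q) -> (q -> ~s)) & (((a -> q) | q) & (n | ~q)) = True
    ((~m -> n) <-> q) -> (q -> ~s) = True
      (~m -> n) <-> q = True
        ~m -> n = True
          ~m = False
      q -> ~s = True
        ~s = True
    ((a -> q) | q) & (n | ~q) = True
      (a -> q) | q = True
        a -> q = True
      n | ~q = True
        ~q = False
Both conjuncts True, so the formula holds.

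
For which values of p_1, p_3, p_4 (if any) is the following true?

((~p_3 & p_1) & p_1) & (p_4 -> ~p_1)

p_1: True, p_3: False, p_4: False

  (~p_3 & p_1) & p_1 = True
    ~p_3 & p_1 = True
      ~p_3 = True
  p_4 -> ~p_1 = True
    ~p_1 = False
Both conjuncts True, so the formula holds.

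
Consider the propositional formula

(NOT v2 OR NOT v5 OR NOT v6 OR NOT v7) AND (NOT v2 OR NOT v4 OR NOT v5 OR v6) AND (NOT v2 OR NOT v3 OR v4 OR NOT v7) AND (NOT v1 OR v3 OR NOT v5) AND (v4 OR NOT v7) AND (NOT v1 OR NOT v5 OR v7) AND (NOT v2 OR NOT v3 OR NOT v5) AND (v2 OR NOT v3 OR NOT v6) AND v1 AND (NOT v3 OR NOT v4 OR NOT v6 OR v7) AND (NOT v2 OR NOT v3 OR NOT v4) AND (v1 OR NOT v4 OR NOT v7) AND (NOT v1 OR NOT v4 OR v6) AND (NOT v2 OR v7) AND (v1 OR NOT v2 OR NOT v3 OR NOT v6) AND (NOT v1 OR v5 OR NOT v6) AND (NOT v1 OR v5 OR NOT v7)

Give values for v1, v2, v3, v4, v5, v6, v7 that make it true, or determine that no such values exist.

Unit clause (v1) forces v1 = True.
Try v2 = True:
  (NOT v2 OR v7) forces v7 = True.
  (v4 OR NOT v7) forces v4 = True.
  (NOT v2 OR NOT v3 OR NOT v4) forces v3 = False.
  (NOT v1 OR v3 OR NOT v5) forces v5 = False.
  clause (NOT v1 OR v5 OR NOT v7) is falsified — backtrack.
So v2 = False.
Set v3 = False.
  then (NOT v1 OR v3 OR NOT v5) forces v5 = False.
  then (NOT v1 OR v5 OR NOT v6) forces v6 = False.
  then (NOT v1 OR v5 OR NOT v7) forces v7 = False.
  then (NOT v1 OR NOT v4 OR v6) forces v4 = False.
All clauses satisfied.

v1 = True; v2 = False; v3 = False; v4 = False; v5 = False; v6 = False; v7 = False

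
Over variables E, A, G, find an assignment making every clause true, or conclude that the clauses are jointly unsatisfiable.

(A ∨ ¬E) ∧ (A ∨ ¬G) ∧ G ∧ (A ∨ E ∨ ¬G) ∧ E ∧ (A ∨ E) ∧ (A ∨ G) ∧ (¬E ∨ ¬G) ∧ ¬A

Unsatisfiable — no assignment works.

Case E = True:
  (A ∨ ¬E) forces A = True.
  Clause (¬A) is falsified — contradiction.
Case E = False:
  Clause (E) is falsified — contradiction.
Both cases fail, so the formula is unsatisfiable.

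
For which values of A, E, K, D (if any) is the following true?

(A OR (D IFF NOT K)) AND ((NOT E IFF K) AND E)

A=T, E=T, K=F, D=T

  A OR (D IFF NOT K) = True
    D IFF NOT K = True
      NOT K = True
  (NOT E IFF K) AND E = True
    NOT E IFF K = True
      NOT E = False
Both conjuncts True, so the formula holds.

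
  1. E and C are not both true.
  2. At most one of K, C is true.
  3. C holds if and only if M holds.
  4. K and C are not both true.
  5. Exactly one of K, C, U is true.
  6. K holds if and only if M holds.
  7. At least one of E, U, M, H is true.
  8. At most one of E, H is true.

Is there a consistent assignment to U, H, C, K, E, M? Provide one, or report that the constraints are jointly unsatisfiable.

U = True; H = False; C = False; K = False; E = True; M = False

  (1) E=T, C=F — not both ✓
  (2) {K, C}: 0 true — at most one ✓
  (3) C=F, M=F — same ✓
  (4) K=F, C=F — not both ✓
  (5) {K, C, U}: 1 true — exactly one ✓
  (6) K=F, M=F — same ✓
  (7) {E, U, M, H}: 2 true — at least one ✓
  (8) {E, H}: 1 true — at most one ✓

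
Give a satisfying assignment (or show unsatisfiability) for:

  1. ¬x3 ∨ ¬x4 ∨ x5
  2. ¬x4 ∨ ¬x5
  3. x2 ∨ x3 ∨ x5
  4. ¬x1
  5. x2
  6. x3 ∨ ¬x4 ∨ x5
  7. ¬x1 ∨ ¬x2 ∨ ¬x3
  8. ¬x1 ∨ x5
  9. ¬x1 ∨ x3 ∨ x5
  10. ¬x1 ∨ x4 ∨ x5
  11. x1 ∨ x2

x1: False; x2: True; x3: True; x4: False; x5: False

Unit clause (¬x1) forces x1 = False.
Unit clause (x2) forces x2 = True.
Set x3 = True.
Try x4 = True:
  (¬x3 ∨ ¬x4 ∨ x5) forces x5 = True.
  clause (¬x4 ∨ ¬x5) is falsified — backtrack.
So x4 = False.
Set x5 = False.
All clauses satisfied.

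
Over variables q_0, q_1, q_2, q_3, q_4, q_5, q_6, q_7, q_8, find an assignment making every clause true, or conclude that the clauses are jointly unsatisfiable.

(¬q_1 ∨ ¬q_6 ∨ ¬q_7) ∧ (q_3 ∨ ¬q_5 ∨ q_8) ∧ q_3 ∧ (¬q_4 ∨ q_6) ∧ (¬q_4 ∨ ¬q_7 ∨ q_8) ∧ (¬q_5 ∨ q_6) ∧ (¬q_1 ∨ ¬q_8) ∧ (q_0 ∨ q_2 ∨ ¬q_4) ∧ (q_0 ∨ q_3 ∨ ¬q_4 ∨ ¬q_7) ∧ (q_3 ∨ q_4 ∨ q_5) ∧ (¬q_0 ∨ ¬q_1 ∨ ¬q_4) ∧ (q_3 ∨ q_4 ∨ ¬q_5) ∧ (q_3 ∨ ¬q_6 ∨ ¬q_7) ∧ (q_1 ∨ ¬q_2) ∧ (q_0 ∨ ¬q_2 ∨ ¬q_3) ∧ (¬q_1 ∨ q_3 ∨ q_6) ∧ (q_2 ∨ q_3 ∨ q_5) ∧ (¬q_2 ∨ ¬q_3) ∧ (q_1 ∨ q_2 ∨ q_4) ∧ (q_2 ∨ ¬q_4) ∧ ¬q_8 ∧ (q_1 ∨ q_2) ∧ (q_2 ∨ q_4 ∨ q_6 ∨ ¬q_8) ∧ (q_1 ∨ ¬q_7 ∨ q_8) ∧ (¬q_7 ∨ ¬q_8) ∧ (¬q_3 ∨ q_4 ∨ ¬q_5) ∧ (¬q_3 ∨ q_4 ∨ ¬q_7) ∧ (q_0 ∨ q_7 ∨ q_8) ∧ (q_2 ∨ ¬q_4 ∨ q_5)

q_0 = True; q_1 = True; q_2 = False; q_3 = True; q_4 = False; q_5 = False; q_6 = False; q_7 = False; q_8 = False

Unit clause (q_3) forces q_3 = True.
In (¬q_2 ∨ ¬q_3) only ¬q_2 is left, so q_2 = False.
In (q_2 ∨ ¬q_4) only ¬q_4 is left, so q_4 = False.
Unit clause (¬q_8) forces q_8 = False.
In (q_1 ∨ q_2) only q_1 is left, so q_1 = True.
In (¬q_3 ∨ q_4 ∨ ¬q_5) only ¬q_5 is left, so q_5 = False.
In (¬q_3 ∨ q_4 ∨ ¬q_7) only ¬q_7 is left, so q_7 = False.
In (q_0 ∨ q_7 ∨ q_8) only q_0 is left, so q_0 = True.
Set q_6 = False.
All clauses satisfied.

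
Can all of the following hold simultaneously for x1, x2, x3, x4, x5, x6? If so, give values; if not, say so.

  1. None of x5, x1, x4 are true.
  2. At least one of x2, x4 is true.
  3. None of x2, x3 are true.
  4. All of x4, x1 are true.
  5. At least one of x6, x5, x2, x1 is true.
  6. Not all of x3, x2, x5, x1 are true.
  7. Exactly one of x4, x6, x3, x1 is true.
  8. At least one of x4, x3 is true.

Unsatisfiable

Case x1 = True:
  Constraint (1) is violated (x1=T) — contradiction.
Case x1 = False:
  Constraint (4) is violated (x1=F) — contradiction.
Both cases fail — unsatisfiable.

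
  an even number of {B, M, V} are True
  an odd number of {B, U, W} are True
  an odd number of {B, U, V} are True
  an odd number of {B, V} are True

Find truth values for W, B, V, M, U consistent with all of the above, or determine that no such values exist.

W: True; B: False; V: True; M: True; U: False

{B, M, V}: 2 true → even ✓
{B, U, W}: 1 true → odd ✓
{B, U, V}: 1 true → odd ✓
{B, V}: 1 true → odd ✓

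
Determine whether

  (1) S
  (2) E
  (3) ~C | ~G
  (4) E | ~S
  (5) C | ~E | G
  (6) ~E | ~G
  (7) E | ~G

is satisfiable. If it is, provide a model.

G = False, E = True, S = True, C = True

Unit clause (S) forces S = True.
Unit clause (E) forces E = True.
In (~E | ~G) only ~G is left, so G = False.
In (C | ~E | G) only C is left, so C = True.
Check each clause:
  (S): S holds.
  (E): E holds.
  (~C | ~G): ~G holds.
  (E | ~S): E holds.
  (C | ~E | G): C holds.
  (~E | ~G): ~G holds.
  (E | ~G): E holds.
All clauses satisfied.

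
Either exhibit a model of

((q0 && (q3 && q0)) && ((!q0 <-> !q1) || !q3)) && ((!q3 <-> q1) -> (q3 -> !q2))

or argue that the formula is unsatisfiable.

q0=T; q1=T; q2=T; q3=T

  (q0 && (q3 && q0)) && ((!q0 <-> !q1) || !q3) = True
    q0 && (q3 && q0) = True
      q3 && q0 = True
    (!q0 <-> !q1) || !q3 = True
      !q0 <-> !q1 = True
        !q0 = False
        !q1 = False
      !q3 = False
  (!q3 <-> q1) -> (q3 -> !q2) = True
    !q3 <-> q1 = False
      !q3 = False
    q3 -> !q2 = False
      !q2 = False
Both conjuncts True, so the formula holds.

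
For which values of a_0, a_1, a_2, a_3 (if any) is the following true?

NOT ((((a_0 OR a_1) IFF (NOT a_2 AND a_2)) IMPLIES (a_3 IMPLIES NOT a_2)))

a_0 = False, a_1 = False, a_2 = True, a_3 = True

  NOT ((((a_0 OR a_1) IFF (NOT a_2 AND a_2)) IMPLIES (a_3 IMPLIES NOT a_2))) = True
    ((a_0 OR a_1) IFF (NOT a_2 AND a_2)) IMPLIES (a_3 IMPLIES NOT a_2) = False
      (a_0 OR a_1) IFF (NOT a_2 AND a_2) = True
        a_0 OR a_1 = False
        NOT a_2 AND a_2 = False
          NOT a_2 = False
      a_3 IMPLIES NOT a_2 = False
        NOT a_2 = False
The formula evaluates to True.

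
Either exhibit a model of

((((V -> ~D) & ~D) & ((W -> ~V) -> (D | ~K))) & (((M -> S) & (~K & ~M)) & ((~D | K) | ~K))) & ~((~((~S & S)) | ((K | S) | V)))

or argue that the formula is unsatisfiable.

The conjunct ~((~((~S & S)) | ((K | S) | V))) is unsatisfiable on its own:
  K=F, V=F, S=F: evaluates to False.
  K=F, V=F, S=T: evaluates to False.
  K=F, V=T, S=F: evaluates to False.
  K=F, V=T, S=T: evaluates to False.
  K=T, V=F, S=F: evaluates to False.
  K=T, V=F, S=T: evaluates to False.
  K=T, V=T, S=F: evaluates to False.
  K=T, V=T, S=T: evaluates to False.
So the whole conjunction is unsatisfiable.

No satisfying assignment exists.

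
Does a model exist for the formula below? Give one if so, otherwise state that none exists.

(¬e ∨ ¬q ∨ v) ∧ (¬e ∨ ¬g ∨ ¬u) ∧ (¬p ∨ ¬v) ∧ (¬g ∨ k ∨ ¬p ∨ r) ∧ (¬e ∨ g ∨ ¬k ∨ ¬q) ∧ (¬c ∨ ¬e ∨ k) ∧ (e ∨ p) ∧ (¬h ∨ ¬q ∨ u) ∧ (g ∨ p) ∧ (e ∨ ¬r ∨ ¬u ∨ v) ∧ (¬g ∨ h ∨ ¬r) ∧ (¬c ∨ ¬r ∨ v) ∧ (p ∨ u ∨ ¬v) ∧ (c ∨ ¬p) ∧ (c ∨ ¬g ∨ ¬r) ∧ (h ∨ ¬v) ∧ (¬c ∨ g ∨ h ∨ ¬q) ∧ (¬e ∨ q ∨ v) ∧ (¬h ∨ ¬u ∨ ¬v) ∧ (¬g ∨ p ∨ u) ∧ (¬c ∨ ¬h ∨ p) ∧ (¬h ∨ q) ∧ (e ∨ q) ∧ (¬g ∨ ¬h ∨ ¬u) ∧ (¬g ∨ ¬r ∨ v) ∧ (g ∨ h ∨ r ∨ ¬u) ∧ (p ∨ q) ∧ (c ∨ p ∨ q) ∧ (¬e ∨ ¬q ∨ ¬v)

c = True; h = True; r = False; g = False; p = True; k = True; e = False; q = True; v = False; u = True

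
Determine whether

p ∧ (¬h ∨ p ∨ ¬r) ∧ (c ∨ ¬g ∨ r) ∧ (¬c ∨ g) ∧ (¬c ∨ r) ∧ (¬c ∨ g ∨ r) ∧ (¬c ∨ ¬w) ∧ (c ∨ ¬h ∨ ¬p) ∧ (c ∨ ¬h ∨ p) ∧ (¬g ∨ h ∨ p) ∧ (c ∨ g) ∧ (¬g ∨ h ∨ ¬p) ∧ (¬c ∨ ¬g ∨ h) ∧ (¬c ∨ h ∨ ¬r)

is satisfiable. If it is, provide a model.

p = True; g = True; r = True; w = False; c = True; h = True

Unit clause (p) forces p = True.
Set g = True.
  then (¬g ∨ h ∨ ¬p) forces h = True.
  then (c ∨ ¬h ∨ ¬p) forces c = True.
  then (¬c ∨ r) forces r = True.
  then (¬c ∨ ¬w) forces w = False.
All clauses satisfied.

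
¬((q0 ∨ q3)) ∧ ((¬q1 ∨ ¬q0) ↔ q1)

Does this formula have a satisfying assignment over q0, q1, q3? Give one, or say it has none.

q0 = False, q1 = True, q3 = False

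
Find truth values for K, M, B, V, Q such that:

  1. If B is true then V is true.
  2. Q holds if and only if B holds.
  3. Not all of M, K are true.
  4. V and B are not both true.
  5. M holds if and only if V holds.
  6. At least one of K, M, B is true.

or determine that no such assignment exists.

K = False; M = True; B = False; V = True; Q = False

  (1) B=F ⇒ V: vacuous ✓
  (2) Q=F, B=F — same ✓
  (3) {M, K}: 1/2 true — not all ✓
  (4) V=T, B=F — not both ✓
  (5) M=T, V=T — same ✓
  (6) {K, M, B}: 1 true — at least one ✓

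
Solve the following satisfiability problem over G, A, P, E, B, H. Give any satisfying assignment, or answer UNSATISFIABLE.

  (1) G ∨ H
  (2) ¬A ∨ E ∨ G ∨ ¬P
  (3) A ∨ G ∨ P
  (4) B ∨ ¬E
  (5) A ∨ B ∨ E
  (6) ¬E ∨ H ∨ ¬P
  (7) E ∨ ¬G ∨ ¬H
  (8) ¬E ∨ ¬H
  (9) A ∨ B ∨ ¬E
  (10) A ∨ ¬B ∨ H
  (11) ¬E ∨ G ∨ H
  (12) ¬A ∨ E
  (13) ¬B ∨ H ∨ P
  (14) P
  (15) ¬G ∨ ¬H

G=F, A=F, P=T, E=F, B=T, H=T

Unit clause (P) forces P = True.
Try G = True:
  (¬G ∨ ¬H) forces H = False.
  (¬E ∨ H ∨ ¬P) forces E = False.
  (¬A ∨ E) forces A = False.
  (A ∨ B ∨ E) forces B = True.
  clause (A ∨ ¬B ∨ H) is falsified — backtrack.
So G = False.
  then (G ∨ H) forces H = True.
  then (¬E ∨ ¬H) forces E = False.
  then (¬A ∨ E) forces A = False.
  then (A ∨ B ∨ E) forces B = True.
All clauses satisfied.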